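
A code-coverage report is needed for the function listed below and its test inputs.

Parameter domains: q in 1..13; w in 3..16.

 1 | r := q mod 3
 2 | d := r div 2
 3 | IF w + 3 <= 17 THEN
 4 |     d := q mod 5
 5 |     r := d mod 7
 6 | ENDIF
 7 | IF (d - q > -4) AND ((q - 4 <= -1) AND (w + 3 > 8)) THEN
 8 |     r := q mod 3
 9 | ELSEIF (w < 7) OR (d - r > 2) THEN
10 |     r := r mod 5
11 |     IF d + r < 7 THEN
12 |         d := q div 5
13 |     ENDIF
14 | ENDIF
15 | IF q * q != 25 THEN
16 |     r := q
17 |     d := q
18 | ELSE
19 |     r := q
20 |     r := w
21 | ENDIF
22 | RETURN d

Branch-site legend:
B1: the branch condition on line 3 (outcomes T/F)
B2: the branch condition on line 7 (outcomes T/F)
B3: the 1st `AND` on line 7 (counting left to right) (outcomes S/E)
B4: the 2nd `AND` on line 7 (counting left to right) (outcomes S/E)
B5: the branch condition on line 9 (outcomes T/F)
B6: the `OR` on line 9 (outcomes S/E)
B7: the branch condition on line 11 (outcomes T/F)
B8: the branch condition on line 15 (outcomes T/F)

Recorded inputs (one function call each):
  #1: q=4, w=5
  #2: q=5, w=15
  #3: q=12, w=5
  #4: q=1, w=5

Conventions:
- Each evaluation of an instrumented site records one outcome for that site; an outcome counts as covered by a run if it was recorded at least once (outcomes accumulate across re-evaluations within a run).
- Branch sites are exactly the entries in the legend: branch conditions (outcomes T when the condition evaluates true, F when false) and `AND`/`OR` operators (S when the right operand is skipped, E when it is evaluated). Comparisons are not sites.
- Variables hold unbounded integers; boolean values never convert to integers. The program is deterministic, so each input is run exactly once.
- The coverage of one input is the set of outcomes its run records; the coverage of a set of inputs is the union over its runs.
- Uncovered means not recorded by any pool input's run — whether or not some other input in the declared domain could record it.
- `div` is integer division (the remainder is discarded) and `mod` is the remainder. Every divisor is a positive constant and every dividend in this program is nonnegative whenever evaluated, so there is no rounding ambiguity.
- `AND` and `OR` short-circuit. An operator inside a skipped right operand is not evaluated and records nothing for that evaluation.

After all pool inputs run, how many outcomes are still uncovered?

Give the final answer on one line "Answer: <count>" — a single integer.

input #1, q=4, w=5: events B1->T, B3->E, B4->S, B2->F, B6->S, B5->T, B7->F, B8->T; outcomes B1=T, B2=F, B3=E, B4=S, B5=T, B6=S, B7=F, B8=T
input #2, q=5, w=15: events B1->F, B3->S, B2->F, B6->E, B5->F, B8->F; outcomes B1=F, B2=F, B3=S, B5=F, B6=E, B8=F
input #3, q=12, w=5: events B1->T, B3->S, B2->F, B6->S, B5->T, B7->T, B8->T; outcomes B1=T, B2=F, B3=S, B5=T, B6=S, B7=T, B8=T
input #4, q=1, w=5: events B1->T, B3->E, B4->E, B2->F, B6->S, B5->T, B7->T, B8->T; outcomes B1=T, B2=F, B3=E, B4=E, B5=T, B6=S, B7=T, B8=T
union over the pool: B1=T, B1=F, B2=F, B3=S, B3=E, B4=S, B4=E, B5=T, B5=F, B6=S, B6=E, B7=T, B7=F, B8=T, B8=F
uncovered (1 of 16): B2=T

Answer: 1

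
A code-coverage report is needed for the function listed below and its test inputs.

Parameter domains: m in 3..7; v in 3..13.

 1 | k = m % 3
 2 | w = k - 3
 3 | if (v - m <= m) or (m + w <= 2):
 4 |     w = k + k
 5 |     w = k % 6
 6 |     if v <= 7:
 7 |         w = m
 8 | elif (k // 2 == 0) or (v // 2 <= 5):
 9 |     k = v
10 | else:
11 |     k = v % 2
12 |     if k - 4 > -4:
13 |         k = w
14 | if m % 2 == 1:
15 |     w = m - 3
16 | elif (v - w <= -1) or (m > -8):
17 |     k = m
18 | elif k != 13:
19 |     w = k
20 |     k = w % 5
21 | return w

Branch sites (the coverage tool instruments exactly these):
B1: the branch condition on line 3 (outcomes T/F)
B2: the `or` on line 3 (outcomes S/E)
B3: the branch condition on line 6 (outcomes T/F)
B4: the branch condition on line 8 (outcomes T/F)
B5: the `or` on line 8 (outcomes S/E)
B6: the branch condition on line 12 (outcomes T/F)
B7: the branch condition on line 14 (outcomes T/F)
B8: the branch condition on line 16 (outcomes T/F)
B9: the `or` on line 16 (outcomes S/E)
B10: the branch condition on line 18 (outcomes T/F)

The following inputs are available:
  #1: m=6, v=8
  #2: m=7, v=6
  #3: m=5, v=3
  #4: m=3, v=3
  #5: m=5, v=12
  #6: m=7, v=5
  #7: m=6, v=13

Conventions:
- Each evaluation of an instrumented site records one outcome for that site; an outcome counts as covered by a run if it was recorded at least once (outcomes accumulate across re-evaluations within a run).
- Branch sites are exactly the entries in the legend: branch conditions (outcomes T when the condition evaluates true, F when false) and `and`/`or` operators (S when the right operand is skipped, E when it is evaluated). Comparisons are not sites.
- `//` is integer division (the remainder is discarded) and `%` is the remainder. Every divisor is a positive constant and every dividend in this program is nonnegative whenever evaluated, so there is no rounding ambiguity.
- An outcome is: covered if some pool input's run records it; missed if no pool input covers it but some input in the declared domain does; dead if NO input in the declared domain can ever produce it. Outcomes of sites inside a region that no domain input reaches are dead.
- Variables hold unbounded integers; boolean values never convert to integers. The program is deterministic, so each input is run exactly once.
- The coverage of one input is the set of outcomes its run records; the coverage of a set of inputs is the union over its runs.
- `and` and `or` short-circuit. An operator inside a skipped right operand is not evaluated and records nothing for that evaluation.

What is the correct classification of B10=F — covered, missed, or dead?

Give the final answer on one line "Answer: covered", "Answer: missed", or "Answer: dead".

no pool input records B10=F
checking all 55 inputs in the declared domain: B10=F is never recorded -> dead

Answer: dead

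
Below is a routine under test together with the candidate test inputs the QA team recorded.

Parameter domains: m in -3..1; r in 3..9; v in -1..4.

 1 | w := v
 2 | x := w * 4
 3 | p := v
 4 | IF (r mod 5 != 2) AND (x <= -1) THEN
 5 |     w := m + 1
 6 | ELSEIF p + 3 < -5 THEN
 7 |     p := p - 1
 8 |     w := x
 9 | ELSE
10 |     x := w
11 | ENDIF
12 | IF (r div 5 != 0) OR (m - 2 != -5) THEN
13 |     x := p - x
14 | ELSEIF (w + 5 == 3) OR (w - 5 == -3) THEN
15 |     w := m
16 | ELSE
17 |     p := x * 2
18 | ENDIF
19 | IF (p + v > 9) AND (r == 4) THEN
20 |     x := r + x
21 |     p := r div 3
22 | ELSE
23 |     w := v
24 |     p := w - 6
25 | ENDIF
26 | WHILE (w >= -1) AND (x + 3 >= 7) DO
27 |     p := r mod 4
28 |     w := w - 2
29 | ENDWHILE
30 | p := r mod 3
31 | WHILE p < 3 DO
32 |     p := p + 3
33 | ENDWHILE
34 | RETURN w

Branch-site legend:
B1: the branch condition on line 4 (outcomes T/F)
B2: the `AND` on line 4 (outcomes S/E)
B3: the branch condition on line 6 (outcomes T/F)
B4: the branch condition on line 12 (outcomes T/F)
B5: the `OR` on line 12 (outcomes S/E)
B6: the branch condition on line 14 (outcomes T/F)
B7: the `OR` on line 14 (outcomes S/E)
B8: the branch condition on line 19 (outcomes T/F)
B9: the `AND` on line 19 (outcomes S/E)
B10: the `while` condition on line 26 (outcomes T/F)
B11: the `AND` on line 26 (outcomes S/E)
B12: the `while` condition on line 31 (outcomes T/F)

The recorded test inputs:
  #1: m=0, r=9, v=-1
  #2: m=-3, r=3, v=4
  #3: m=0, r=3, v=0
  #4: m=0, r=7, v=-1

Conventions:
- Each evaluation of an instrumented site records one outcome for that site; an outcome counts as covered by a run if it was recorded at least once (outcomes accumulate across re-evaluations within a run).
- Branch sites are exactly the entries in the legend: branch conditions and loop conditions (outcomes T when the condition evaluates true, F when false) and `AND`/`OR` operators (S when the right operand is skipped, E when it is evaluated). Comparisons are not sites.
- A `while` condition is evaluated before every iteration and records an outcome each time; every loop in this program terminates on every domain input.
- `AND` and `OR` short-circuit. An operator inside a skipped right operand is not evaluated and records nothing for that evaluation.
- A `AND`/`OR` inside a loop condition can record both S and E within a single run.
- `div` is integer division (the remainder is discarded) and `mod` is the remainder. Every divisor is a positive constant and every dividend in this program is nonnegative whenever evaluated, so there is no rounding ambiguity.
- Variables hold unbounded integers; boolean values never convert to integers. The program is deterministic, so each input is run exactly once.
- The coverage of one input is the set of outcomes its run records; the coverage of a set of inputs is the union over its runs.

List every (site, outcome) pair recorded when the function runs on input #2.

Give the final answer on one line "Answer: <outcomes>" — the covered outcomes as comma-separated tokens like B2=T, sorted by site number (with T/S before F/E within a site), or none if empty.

Running input #2 (m=-3, r=3, v=4), event by event:
  B2->E, B1->F, B3->F, B5->E, B4->F, B7->E, B6->F, B9->E, B8->F, B11->E
  B10->T, B11->E, B10->T, B11->E, B10->T, B11->S, B10->F, B12->T, B12->F
deduplicating events, the covered set is: B1=F, B2=E, B3=F, B4=F, B5=E, B6=F, B7=E, B8=F, B9=E, B10=T, B10=F, B11=S, B11=E, B12=T, B12=F

Answer: B1=F, B2=E, B3=F, B4=F, B5=E, B6=F, B7=E, B8=F, B9=E, B10=T, B10=F, B11=S, B11=E, B12=T, B12=F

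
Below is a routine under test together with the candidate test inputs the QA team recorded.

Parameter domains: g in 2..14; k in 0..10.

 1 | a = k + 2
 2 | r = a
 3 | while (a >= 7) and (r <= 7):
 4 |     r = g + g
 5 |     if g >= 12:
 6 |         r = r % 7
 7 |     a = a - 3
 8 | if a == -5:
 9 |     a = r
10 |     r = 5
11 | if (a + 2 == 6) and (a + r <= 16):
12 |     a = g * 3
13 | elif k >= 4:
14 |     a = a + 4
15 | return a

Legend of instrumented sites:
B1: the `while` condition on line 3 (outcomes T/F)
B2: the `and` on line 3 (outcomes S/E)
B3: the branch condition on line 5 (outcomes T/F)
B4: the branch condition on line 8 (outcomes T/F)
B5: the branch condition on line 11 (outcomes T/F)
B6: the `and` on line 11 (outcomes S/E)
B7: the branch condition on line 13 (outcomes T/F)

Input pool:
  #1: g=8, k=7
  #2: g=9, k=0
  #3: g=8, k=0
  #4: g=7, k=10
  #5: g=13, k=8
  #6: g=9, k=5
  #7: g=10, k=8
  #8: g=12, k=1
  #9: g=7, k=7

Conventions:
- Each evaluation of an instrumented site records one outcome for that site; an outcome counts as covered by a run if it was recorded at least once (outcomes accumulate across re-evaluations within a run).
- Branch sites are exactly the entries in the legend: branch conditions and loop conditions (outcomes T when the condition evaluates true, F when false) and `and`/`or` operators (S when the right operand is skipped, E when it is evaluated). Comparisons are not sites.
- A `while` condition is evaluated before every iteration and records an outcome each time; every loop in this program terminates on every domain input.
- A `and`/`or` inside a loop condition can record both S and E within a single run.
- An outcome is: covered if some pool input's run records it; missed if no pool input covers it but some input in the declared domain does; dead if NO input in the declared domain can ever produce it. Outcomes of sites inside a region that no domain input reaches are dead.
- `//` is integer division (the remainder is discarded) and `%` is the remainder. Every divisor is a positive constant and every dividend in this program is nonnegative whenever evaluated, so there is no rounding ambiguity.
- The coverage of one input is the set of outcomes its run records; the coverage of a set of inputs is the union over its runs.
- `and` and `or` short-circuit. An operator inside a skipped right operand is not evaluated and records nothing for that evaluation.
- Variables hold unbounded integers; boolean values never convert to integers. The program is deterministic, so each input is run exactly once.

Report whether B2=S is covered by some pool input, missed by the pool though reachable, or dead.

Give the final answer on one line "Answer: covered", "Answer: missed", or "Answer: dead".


B2=S is recorded by pool input(s) 2, 3, 6, 8 -> covered
Answer: covered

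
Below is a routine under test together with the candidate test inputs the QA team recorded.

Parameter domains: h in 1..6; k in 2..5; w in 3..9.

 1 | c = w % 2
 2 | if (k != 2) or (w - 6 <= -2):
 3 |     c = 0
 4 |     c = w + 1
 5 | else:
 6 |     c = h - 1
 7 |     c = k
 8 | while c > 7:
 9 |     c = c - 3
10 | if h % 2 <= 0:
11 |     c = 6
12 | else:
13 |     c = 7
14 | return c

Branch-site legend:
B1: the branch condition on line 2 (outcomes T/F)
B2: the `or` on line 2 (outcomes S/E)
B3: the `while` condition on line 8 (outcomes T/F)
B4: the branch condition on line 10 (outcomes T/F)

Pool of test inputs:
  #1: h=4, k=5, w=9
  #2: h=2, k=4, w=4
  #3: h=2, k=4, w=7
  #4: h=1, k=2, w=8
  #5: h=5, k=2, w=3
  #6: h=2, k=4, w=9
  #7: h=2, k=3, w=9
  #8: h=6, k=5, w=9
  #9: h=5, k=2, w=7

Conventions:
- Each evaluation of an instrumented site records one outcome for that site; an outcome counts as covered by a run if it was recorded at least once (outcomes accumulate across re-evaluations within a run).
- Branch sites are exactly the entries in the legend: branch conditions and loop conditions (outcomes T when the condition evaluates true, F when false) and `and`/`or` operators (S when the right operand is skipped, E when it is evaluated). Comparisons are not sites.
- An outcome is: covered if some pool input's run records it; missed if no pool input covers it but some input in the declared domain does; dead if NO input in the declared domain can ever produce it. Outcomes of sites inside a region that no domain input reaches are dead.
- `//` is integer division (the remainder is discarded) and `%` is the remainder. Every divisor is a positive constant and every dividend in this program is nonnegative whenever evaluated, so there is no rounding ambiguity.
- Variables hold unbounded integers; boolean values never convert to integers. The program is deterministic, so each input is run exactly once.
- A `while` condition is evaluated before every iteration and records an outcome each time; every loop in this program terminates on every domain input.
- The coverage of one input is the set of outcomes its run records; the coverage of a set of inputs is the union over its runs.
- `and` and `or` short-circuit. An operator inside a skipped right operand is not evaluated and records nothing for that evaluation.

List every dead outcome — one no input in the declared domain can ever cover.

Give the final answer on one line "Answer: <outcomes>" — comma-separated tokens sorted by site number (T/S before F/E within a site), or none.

exhaustive pass over the 168-input domain:
  reachable outcomes have witnesses, e.g. B1=T (e.g. h=1, k=2, w=3), B1=F (e.g. h=1, k=2, w=5), B2=S (e.g. h=1, k=3, w=3), B2=E (e.g. h=1, k=2, w=3)

Answer: none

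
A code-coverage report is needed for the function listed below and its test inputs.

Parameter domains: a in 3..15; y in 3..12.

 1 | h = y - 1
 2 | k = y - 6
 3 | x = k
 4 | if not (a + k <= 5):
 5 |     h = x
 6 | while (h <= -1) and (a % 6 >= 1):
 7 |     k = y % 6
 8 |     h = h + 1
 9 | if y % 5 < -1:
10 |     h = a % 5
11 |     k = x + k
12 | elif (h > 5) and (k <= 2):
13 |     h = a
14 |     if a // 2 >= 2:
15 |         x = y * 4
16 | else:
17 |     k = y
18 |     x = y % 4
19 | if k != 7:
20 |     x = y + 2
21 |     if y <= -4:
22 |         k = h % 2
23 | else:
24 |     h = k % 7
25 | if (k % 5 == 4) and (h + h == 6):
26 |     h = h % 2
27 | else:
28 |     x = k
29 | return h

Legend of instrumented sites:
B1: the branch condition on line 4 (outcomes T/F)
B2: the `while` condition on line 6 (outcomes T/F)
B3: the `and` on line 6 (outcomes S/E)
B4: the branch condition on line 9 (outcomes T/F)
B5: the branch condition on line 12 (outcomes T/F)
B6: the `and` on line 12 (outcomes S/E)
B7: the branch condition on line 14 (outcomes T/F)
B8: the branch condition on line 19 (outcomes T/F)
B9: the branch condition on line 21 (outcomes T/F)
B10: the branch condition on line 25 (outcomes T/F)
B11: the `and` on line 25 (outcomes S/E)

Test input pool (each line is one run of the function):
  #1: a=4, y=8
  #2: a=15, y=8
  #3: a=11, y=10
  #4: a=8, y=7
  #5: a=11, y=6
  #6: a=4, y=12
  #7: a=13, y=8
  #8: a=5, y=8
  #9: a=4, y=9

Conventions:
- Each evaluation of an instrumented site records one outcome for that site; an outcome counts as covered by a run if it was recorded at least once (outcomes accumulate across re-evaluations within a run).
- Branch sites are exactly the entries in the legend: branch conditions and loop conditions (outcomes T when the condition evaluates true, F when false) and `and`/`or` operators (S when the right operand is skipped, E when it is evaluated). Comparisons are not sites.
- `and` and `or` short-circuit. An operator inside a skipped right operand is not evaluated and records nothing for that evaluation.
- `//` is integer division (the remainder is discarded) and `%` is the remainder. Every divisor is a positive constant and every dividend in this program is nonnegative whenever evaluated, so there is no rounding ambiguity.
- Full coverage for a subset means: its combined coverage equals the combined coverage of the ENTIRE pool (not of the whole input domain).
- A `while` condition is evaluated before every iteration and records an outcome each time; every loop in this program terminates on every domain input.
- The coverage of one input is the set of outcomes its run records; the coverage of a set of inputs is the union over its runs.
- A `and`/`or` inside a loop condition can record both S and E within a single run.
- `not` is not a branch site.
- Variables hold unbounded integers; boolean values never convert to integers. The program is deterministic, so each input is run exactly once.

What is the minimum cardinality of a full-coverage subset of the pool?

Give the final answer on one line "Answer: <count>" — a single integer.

input #1 (a=4, y=8): events B1->T, B3->S, B2->F, B4->F, B6->S, B5->F, B8->T, B9->F, B11->S, B10->F; covers B1=T, B2=F, B3=S, B4=F, B5=F, B6=S, B8=T, B9=F, B10=F, B11=S
input #2 (a=15, y=8): events B1->T, B3->S, B2->F, B4->F, B6->S, B5->F, B8->T, B9->F, B11->S, B10->F; covers B1=T, B2=F, B3=S, B4=F, B5=F, B6=S, B8=T, B9=F, B10=F, B11=S
input #3 (a=11, y=10): events B1->T, B3->S, B2->F, B4->F, B6->S, B5->F, B8->T, B9->F, B11->S, B10->F; covers B1=T, B2=F, B3=S, B4=F, B5=F, B6=S, B8=T, B9=F, B10=F, B11=S
input #4 (a=8, y=7): events B1->T, B3->S, B2->F, B4->F, B6->S, B5->F, B8->F, B11->S, B10->F; covers B1=T, B2=F, B3=S, B4=F, B5=F, B6=S, B8=F, B10=F, B11=S
input #5 (a=11, y=6): events B1->T, B3->S, B2->F, B4->F, B6->S, B5->F, B8->T, B9->F, B11->S, B10->F; covers B1=T, B2=F, B3=S, B4=F, B5=F, B6=S, B8=T, B9=F, B10=F, B11=S
input #6 (a=4, y=12): events B1->T, B3->S, B2->F, B4->F, B6->E, B5->F, B8->T, B9->F, B11->S, B10->F; covers B1=T, B2=F, B3=S, B4=F, B5=F, B6=E, B8=T, B9=F, B10=F, B11=S
input #7 (a=13, y=8): events B1->T, B3->S, B2->F, B4->F, B6->S, B5->F, B8->T, B9->F, B11->S, B10->F; covers B1=T, B2=F, B3=S, B4=F, B5=F, B6=S, B8=T, B9=F, B10=F, B11=S
input #8 (a=5, y=8): events B1->T, B3->S, B2->F, B4->F, B6->S, B5->F, B8->T, B9->F, B11->S, B10->F; covers B1=T, B2=F, B3=S, B4=F, B5=F, B6=S, B8=T, B9=F, B10=F, B11=S
input #9 (a=4, y=9): events B1->T, B3->S, B2->F, B4->F, B6->S, B5->F, B8->T, B9->F, B11->E, B10->T; covers B1=T, B2=F, B3=S, B4=F, B5=F, B6=S, B8=T, B9=F, B10=T, B11=E
union over all inputs: B1=T, B2=F, B3=S, B4=F, B5=F, B6=S, B6=E, B8=T, B8=F, B9=F, B10=T, B10=F, B11=S, B11=E (14 outcomes)
size 1 is not enough: best union over all size-1 subsets is 10/14
size 2 is not enough: best union over all size-2 subsets is 13/14
size 3: inputs {4, 6, 9} cover all 14 outcomes, and no lexicographically smaller subset of this size does

Answer: 3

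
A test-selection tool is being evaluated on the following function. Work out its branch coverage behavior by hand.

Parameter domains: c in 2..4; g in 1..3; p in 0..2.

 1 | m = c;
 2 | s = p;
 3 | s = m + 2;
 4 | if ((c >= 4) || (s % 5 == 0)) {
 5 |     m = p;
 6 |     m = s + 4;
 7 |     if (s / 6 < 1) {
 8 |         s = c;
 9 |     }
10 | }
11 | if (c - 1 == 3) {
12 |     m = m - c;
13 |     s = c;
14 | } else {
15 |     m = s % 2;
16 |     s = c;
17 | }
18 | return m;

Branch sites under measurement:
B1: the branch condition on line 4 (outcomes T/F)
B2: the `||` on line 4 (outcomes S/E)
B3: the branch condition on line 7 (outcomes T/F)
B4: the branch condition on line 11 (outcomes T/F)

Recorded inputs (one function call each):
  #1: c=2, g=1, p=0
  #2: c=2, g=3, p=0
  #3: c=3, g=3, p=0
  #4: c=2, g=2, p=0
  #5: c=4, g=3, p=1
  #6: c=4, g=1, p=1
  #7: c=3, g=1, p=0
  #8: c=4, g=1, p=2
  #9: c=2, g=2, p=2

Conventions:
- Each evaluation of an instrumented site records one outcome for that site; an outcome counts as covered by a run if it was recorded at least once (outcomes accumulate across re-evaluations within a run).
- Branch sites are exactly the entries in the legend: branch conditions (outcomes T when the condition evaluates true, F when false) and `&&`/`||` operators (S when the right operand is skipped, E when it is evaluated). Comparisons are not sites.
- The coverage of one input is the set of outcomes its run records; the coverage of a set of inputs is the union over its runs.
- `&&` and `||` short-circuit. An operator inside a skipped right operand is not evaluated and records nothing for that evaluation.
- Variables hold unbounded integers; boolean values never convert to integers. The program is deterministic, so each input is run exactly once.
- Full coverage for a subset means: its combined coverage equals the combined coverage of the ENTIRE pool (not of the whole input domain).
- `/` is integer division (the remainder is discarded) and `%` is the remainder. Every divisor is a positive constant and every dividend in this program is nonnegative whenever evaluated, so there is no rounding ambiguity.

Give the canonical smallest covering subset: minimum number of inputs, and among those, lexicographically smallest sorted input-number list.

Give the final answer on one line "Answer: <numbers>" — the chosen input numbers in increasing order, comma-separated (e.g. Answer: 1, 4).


input #1 (c=2, g=1, p=0): events B2->E, B1->F, B4->F; covers B1=F, B2=E, B4=F
input #2 (c=2, g=3, p=0): events B2->E, B1->F, B4->F; covers B1=F, B2=E, B4=F
input #3 (c=3, g=3, p=0): events B2->E, B1->T, B3->T, B4->F; covers B1=T, B2=E, B3=T, B4=F
input #4 (c=2, g=2, p=0): events B2->E, B1->F, B4->F; covers B1=F, B2=E, B4=F
input #5 (c=4, g=3, p=1): events B2->S, B1->T, B3->F, B4->T; covers B1=T, B2=S, B3=F, B4=T
input #6 (c=4, g=1, p=1): events B2->S, B1->T, B3->F, B4->T; covers B1=T, B2=S, B3=F, B4=T
input #7 (c=3, g=1, p=0): events B2->E, B1->T, B3->T, B4->F; covers B1=T, B2=E, B3=T, B4=F
input #8 (c=4, g=1, p=2): events B2->S, B1->T, B3->F, B4->T; covers B1=T, B2=S, B3=F, B4=T
input #9 (c=2, g=2, p=2): events B2->E, B1->F, B4->F; covers B1=F, B2=E, B4=F
pool-wide coverage (8 outcomes): B1=T, B1=F, B2=S, B2=E, B3=T, B3=F, B4=T, B4=F
every size-1 subset falls short of the 8 outcomes (best: 4/8)
every size-2 subset falls short of the 8 outcomes (best: 7/8)
inputs {1, 3, 5} (size 3) cover everything; no size-3 subset with a lexicographically smaller index list covers all 8
Answer: 1, 3, 5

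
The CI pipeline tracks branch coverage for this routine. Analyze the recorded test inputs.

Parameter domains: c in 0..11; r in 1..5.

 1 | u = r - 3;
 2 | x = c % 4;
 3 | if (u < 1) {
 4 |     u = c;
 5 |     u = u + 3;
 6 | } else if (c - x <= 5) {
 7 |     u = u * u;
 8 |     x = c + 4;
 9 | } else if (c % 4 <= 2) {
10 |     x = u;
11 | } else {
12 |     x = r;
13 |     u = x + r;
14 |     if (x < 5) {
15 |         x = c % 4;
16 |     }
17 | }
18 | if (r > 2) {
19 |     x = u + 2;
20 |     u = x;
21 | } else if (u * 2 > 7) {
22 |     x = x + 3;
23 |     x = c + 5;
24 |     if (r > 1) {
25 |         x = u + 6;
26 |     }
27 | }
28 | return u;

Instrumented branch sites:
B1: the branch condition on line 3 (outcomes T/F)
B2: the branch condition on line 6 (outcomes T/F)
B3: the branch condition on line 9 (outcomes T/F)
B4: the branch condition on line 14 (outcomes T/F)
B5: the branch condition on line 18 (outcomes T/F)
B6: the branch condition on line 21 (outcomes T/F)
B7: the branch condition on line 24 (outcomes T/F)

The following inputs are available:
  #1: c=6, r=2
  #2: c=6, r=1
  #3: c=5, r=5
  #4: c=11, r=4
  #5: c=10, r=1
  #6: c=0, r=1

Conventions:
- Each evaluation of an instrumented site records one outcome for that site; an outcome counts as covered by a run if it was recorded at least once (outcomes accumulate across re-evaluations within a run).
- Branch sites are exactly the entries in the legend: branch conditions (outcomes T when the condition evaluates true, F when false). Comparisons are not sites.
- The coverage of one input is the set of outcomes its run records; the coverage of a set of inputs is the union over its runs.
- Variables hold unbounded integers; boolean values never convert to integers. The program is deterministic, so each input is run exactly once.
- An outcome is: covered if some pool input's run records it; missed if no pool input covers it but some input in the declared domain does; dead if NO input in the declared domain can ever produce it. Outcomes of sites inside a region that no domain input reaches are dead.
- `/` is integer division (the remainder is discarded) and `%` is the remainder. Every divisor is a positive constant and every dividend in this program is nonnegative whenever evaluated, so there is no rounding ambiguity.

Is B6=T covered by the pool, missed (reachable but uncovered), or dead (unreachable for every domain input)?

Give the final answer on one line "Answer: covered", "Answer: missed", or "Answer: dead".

B6=T is recorded by pool input(s) 1, 2, 5 -> covered

Answer: covered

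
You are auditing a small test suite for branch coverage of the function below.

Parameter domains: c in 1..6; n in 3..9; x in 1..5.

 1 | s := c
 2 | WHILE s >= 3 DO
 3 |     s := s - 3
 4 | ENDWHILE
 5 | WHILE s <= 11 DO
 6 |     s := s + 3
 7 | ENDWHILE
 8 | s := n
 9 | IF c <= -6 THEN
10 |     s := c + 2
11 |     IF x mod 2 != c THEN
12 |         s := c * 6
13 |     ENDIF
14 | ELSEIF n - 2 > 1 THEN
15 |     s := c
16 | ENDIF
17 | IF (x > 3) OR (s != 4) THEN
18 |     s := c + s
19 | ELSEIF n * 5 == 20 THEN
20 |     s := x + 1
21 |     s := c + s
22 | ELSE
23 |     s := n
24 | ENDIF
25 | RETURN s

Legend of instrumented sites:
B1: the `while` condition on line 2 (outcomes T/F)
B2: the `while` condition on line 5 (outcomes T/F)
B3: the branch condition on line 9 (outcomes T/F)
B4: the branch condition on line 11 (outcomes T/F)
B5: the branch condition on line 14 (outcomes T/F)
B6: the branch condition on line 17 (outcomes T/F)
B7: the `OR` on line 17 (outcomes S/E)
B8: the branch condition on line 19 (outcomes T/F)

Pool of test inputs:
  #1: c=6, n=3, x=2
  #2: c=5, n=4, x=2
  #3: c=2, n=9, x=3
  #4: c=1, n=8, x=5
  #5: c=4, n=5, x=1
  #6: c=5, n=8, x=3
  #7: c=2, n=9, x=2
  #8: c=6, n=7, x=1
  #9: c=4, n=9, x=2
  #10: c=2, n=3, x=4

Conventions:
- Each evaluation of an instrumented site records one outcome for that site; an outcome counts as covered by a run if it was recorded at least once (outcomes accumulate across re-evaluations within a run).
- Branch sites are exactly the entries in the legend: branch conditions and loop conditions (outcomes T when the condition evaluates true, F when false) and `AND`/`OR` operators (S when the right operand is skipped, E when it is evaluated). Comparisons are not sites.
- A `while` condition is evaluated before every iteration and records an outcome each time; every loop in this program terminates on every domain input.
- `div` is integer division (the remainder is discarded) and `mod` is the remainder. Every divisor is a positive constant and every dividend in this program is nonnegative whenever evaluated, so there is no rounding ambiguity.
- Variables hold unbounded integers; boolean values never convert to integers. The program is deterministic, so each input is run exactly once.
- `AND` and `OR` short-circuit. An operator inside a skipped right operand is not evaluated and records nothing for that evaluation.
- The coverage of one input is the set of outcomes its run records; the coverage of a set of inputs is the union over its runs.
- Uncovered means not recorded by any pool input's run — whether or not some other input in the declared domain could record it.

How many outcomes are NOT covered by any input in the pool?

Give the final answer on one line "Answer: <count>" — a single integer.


input #1 (c=6, n=3, x=2): covers B1=T, B1=F, B2=T, B2=F, B3=F, B5=F, B6=T, B7=E
input #2 (c=5, n=4, x=2): covers B1=T, B1=F, B2=T, B2=F, B3=F, B5=T, B6=T, B7=E
input #3 (c=2, n=9, x=3): covers B1=F, B2=T, B2=F, B3=F, B5=T, B6=T, B7=E
input #4 (c=1, n=8, x=5): covers B1=F, B2=T, B2=F, B3=F, B5=T, B6=T, B7=S
input #5 (c=4, n=5, x=1): covers B1=T, B1=F, B2=T, B2=F, B3=F, B5=T, B6=F, B7=E, B8=F
input #6 (c=5, n=8, x=3): covers B1=T, B1=F, B2=T, B2=F, B3=F, B5=T, B6=T, B7=E
input #7 (c=2, n=9, x=2): covers B1=F, B2=T, B2=F, B3=F, B5=T, B6=T, B7=E
input #8 (c=6, n=7, x=1): covers B1=T, B1=F, B2=T, B2=F, B3=F, B5=T, B6=T, B7=E
input #9 (c=4, n=9, x=2): covers B1=T, B1=F, B2=T, B2=F, B3=F, B5=T, B6=F, B7=E, B8=F
input #10 (c=2, n=3, x=4): covers B1=F, B2=T, B2=F, B3=F, B5=F, B6=T, B7=S
union over the pool: B1=T, B1=F, B2=T, B2=F, B3=F, B5=T, B5=F, B6=T, B6=F, B7=S, B7=E, B8=F
uncovered (4 of 16): B3=T, B4=T, B4=F, B8=T
Answer: 4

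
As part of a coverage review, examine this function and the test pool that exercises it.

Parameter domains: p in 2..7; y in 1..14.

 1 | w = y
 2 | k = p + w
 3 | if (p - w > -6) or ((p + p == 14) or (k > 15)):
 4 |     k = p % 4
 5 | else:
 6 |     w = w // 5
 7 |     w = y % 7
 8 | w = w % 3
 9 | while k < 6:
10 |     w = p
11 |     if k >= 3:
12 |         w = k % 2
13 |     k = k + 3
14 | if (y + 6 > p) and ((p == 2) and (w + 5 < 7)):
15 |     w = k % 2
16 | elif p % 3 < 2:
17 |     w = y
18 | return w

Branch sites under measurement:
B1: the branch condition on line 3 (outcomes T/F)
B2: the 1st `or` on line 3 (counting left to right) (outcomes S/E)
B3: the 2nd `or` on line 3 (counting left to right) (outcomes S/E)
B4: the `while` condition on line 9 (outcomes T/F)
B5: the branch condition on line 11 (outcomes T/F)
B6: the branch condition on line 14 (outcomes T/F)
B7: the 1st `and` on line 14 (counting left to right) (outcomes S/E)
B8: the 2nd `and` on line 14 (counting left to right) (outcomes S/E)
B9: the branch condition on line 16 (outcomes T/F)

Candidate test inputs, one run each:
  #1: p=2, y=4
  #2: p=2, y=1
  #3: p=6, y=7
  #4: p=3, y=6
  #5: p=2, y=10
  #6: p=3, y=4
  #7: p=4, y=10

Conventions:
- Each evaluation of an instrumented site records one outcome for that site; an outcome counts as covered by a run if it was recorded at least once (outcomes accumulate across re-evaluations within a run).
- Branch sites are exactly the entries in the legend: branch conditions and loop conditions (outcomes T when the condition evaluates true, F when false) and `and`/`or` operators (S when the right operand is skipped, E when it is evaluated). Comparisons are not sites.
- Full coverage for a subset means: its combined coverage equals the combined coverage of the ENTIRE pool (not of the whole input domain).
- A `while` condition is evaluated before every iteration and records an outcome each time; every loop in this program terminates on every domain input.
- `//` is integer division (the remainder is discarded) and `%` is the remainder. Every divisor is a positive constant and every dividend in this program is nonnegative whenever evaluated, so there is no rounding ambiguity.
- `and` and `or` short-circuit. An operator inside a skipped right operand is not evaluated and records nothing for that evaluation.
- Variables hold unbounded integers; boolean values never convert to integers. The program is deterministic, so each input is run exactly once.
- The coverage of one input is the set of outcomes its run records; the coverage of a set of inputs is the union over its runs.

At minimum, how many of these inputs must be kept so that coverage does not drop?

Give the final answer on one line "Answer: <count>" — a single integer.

input #1 (p=2, y=4): events B2->S, B1->T, B4->T, B5->F, B4->T, B5->T, B4->F, B7->E, B8->E, B6->T; covers B1=T, B2=S, B4=T, B4=F, B5=T, B5=F, B6=T, B7=E, B8=E
input #2 (p=2, y=1): events B2->S, B1->T, B4->T, B5->F, B4->T, B5->T, B4->F, B7->E, B8->E, B6->T; covers B1=T, B2=S, B4=T, B4=F, B5=T, B5=F, B6=T, B7=E, B8=E
input #3 (p=6, y=7): events B2->S, B1->T, B4->T, B5->F, B4->T, B5->T, B4->F, B7->E, B8->S, B6->F, B9->T; covers B1=T, B2=S, B4=T, B4=F, B5=T, B5=F, B6=F, B7=E, B8=S, B9=T
input #4 (p=3, y=6): events B2->S, B1->T, B4->T, B5->T, B4->F, B7->E, B8->S, B6->F, B9->T; covers B1=T, B2=S, B4=T, B4=F, B5=T, B6=F, B7=E, B8=S, B9=T
input #5 (p=2, y=10): events B2->E, B3->E, B1->F, B4->F, B7->E, B8->E, B6->T; covers B1=F, B2=E, B3=E, B4=F, B6=T, B7=E, B8=E
input #6 (p=3, y=4): events B2->S, B1->T, B4->T, B5->T, B4->F, B7->E, B8->S, B6->F, B9->T; covers B1=T, B2=S, B4=T, B4=F, B5=T, B6=F, B7=E, B8=S, B9=T
input #7 (p=4, y=10): events B2->E, B3->E, B1->F, B4->F, B7->E, B8->S, B6->F, B9->T; covers B1=F, B2=E, B3=E, B4=F, B6=F, B7=E, B8=S, B9=T
the full pool covers 15 outcomes: B1=T, B1=F, B2=S, B2=E, B3=E, B4=T, B4=F, B5=T, B5=F, B6=T, B6=F, B7=E, B8=S, B8=E, B9=T
every size-1 subset falls short of the 15 outcomes (best: 10/15)
size 2: inputs {1, 7} cover all 15 outcomes, and no lexicographically smaller subset of this size does

Answer: 2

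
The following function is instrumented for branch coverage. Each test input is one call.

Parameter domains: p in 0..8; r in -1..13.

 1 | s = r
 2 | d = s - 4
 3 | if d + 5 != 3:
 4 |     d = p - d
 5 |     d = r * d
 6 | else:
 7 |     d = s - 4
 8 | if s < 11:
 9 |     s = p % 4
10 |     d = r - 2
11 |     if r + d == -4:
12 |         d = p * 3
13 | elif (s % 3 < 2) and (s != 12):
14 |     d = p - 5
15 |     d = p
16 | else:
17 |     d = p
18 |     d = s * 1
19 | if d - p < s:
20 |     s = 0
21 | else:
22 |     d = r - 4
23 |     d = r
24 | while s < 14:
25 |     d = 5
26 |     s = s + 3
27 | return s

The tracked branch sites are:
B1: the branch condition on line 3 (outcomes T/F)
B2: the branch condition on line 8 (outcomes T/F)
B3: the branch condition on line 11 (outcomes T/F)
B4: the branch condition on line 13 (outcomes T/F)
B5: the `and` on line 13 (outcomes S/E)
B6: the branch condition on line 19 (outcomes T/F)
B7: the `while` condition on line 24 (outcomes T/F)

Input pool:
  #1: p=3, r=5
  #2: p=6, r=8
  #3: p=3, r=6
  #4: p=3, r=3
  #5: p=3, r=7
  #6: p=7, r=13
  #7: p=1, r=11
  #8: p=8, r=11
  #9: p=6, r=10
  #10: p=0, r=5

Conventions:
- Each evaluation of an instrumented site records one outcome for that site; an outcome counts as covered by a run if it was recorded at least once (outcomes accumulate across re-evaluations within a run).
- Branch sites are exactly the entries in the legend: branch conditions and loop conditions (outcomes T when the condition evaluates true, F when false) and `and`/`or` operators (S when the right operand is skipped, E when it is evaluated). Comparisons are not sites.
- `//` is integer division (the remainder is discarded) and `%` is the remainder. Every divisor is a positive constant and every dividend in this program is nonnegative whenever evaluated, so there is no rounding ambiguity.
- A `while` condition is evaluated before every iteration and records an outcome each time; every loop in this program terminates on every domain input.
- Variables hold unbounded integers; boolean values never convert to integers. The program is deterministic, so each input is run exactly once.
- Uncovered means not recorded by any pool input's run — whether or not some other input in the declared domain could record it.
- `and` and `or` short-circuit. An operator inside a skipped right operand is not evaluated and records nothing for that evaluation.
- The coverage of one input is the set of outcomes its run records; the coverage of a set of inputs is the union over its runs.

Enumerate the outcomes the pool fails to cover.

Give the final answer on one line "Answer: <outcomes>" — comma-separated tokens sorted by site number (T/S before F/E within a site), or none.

#1 (p=3, r=5) -> B1->T, B2->T, B3->F, B6->T, B7->T, B7->T, B7->T, B7->T, B7->T, B7->F; covered: B1=T, B2=T, B3=F, B6=T, B7=T, B7=F
#2 (p=6, r=8) -> B1->T, B2->T, B3->F, B6->T, B7->T, B7->T, B7->T, B7->T, B7->T, B7->F; covered: B1=T, B2=T, B3=F, B6=T, B7=T, B7=F
#3 (p=3, r=6) -> B1->T, B2->T, B3->F, B6->T, B7->T, B7->T, B7->T, B7->T, B7->T, B7->F; covered: B1=T, B2=T, B3=F, B6=T, B7=T, B7=F
#4 (p=3, r=3) -> B1->T, B2->T, B3->F, B6->T, B7->T, B7->T, B7->T, B7->T, B7->T, B7->F; covered: B1=T, B2=T, B3=F, B6=T, B7=T, B7=F
#5 (p=3, r=7) -> B1->T, B2->T, B3->F, B6->T, B7->T, B7->T, B7->T, B7->T, B7->T, B7->F; covered: B1=T, B2=T, B3=F, B6=T, B7=T, B7=F
#6 (p=7, r=13) -> B1->T, B2->F, B5->E, B4->T, B6->T, B7->T, B7->T, B7->T, B7->T, B7->T, B7->F; covered: B1=T, B2=F, B4=T, B5=E, B6=T, B7=T, B7=F
#7 (p=1, r=11) -> B1->T, B2->F, B5->S, B4->F, B6->T, B7->T, B7->T, B7->T, B7->T, B7->T, B7->F; covered: B1=T, B2=F, B4=F, B5=S, B6=T, B7=T, B7=F
#8 (p=8, r=11) -> B1->T, B2->F, B5->S, B4->F, B6->T, B7->T, B7->T, B7->T, B7->T, B7->T, B7->F; covered: B1=T, B2=F, B4=F, B5=S, B6=T, B7=T, B7=F
#9 (p=6, r=10) -> B1->T, B2->T, B3->F, B6->F, B7->T, B7->T, B7->T, B7->T, B7->F; covered: B1=T, B2=T, B3=F, B6=F, B7=T, B7=F
#10 (p=0, r=5) -> B1->T, B2->T, B3->F, B6->F, B7->T, B7->T, B7->T, B7->T, B7->T, B7->F; covered: B1=T, B2=T, B3=F, B6=F, B7=T, B7=F
union over the pool: B1=T, B2=T, B2=F, B3=F, B4=T, B4=F, B5=S, B5=E, B6=T, B6=F, B7=T, B7=F
uncovered (2 of 14): B1=F, B3=T

Answer: B1=F, B3=T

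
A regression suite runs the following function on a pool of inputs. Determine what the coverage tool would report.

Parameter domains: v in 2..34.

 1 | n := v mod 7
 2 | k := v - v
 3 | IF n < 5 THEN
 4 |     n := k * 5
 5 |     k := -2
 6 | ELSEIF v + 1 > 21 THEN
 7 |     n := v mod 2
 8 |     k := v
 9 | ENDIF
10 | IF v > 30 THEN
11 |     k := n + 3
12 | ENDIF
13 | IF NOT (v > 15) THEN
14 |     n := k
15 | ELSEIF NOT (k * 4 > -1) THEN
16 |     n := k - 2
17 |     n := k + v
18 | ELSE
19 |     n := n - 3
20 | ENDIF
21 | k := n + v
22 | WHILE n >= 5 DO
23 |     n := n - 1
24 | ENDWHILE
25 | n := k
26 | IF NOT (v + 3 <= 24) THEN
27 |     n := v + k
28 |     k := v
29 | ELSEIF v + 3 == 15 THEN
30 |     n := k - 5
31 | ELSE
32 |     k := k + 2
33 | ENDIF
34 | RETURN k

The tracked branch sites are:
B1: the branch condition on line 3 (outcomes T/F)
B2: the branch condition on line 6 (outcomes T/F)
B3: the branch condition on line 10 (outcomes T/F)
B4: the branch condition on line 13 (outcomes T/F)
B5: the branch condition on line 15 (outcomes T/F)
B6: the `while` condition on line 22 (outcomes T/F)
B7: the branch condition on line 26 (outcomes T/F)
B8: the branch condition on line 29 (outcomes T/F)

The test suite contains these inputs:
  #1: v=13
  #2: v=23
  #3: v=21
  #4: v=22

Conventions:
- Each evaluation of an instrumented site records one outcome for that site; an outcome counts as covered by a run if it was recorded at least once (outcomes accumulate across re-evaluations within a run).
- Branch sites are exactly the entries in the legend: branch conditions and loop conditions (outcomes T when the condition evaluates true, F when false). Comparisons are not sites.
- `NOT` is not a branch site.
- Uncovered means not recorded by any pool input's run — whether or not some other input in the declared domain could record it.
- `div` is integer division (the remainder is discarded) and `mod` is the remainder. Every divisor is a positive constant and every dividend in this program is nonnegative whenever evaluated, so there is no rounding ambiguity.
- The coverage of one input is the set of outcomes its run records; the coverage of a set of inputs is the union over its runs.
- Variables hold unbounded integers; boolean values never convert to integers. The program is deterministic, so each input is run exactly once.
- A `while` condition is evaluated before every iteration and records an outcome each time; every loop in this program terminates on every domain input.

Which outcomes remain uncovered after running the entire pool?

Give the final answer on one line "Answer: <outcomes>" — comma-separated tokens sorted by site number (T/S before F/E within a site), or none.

test 1 (v=13) fires B1->F, B2->F, B3->F, B4->T, B6->F, B7->F, B8->F; hits B1=F, B2=F, B3=F, B4=T, B6=F, B7=F, B8=F
test 2 (v=23) fires B1->T, B3->F, B4->F, B5->T, B6->T, B6->T, B6->T, B6->T, B6->T, B6->T, B6->T, B6->T, B6->T, B6->T, ...; hits B1=T, B3=F, B4=F, B5=T, B6=T, B6=F, B7=T
test 3 (v=21) fires B1->T, B3->F, B4->F, B5->T, B6->T, B6->T, B6->T, B6->T, B6->T, B6->T, B6->T, B6->T, B6->T, B6->T, ...; hits B1=T, B3=F, B4=F, B5=T, B6=T, B6=F, B7=F, B8=F
test 4 (v=22) fires B1->T, B3->F, B4->F, B5->T, B6->T, B6->T, B6->T, B6->T, B6->T, B6->T, B6->T, B6->T, B6->T, B6->T, ...; hits B1=T, B3=F, B4=F, B5=T, B6=T, B6=F, B7=T
union over the pool: B1=T, B1=F, B2=F, B3=F, B4=T, B4=F, B5=T, B6=T, B6=F, B7=T, B7=F, B8=F
uncovered (4 of 16): B2=T, B3=T, B5=F, B8=T

Answer: B2=T, B3=T, B5=F, B8=T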